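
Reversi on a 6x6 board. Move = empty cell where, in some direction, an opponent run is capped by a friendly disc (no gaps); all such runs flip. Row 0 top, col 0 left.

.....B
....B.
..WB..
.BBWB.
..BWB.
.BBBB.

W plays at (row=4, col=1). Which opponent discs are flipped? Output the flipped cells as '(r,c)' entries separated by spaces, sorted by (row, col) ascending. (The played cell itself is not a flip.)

Answer: (4,2)

Derivation:
Dir NW: first cell '.' (not opp) -> no flip
Dir N: opp run (3,1), next='.' -> no flip
Dir NE: opp run (3,2) (2,3) (1,4) (0,5), next=edge -> no flip
Dir W: first cell '.' (not opp) -> no flip
Dir E: opp run (4,2) capped by W -> flip
Dir SW: first cell '.' (not opp) -> no flip
Dir S: opp run (5,1), next=edge -> no flip
Dir SE: opp run (5,2), next=edge -> no flip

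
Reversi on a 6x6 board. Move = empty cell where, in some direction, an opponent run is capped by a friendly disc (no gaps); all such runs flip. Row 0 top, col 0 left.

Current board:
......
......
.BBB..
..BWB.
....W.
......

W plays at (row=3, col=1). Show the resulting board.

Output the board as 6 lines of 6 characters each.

Place W at (3,1); scan 8 dirs for brackets.
Dir NW: first cell '.' (not opp) -> no flip
Dir N: opp run (2,1), next='.' -> no flip
Dir NE: opp run (2,2), next='.' -> no flip
Dir W: first cell '.' (not opp) -> no flip
Dir E: opp run (3,2) capped by W -> flip
Dir SW: first cell '.' (not opp) -> no flip
Dir S: first cell '.' (not opp) -> no flip
Dir SE: first cell '.' (not opp) -> no flip
All flips: (3,2)

Answer: ......
......
.BBB..
.WWWB.
....W.
......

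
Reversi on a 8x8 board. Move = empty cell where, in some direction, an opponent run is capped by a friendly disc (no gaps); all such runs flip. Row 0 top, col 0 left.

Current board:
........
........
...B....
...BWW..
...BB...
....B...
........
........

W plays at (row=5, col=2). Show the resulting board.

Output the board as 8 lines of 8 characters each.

Place W at (5,2); scan 8 dirs for brackets.
Dir NW: first cell '.' (not opp) -> no flip
Dir N: first cell '.' (not opp) -> no flip
Dir NE: opp run (4,3) capped by W -> flip
Dir W: first cell '.' (not opp) -> no flip
Dir E: first cell '.' (not opp) -> no flip
Dir SW: first cell '.' (not opp) -> no flip
Dir S: first cell '.' (not opp) -> no flip
Dir SE: first cell '.' (not opp) -> no flip
All flips: (4,3)

Answer: ........
........
...B....
...BWW..
...WB...
..W.B...
........
........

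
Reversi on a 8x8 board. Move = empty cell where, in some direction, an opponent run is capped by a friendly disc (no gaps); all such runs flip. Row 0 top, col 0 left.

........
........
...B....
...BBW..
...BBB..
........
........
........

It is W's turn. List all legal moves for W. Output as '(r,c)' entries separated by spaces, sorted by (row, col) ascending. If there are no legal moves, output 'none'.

Answer: (3,2) (5,3) (5,5)

Derivation:
(1,2): no bracket -> illegal
(1,3): no bracket -> illegal
(1,4): no bracket -> illegal
(2,2): no bracket -> illegal
(2,4): no bracket -> illegal
(2,5): no bracket -> illegal
(3,2): flips 2 -> legal
(3,6): no bracket -> illegal
(4,2): no bracket -> illegal
(4,6): no bracket -> illegal
(5,2): no bracket -> illegal
(5,3): flips 1 -> legal
(5,4): no bracket -> illegal
(5,5): flips 1 -> legal
(5,6): no bracket -> illegal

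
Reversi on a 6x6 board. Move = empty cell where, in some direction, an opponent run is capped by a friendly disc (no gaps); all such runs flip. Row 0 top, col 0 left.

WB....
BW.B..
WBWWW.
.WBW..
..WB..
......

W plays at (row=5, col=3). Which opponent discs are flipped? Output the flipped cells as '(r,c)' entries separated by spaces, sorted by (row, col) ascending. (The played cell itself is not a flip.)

Answer: (4,3)

Derivation:
Dir NW: first cell 'W' (not opp) -> no flip
Dir N: opp run (4,3) capped by W -> flip
Dir NE: first cell '.' (not opp) -> no flip
Dir W: first cell '.' (not opp) -> no flip
Dir E: first cell '.' (not opp) -> no flip
Dir SW: edge -> no flip
Dir S: edge -> no flip
Dir SE: edge -> no flip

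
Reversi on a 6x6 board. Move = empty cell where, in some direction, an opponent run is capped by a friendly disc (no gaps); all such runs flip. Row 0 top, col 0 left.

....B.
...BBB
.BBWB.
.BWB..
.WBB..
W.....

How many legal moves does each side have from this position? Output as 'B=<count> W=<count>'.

-- B to move --
(1,2): no bracket -> illegal
(3,0): no bracket -> illegal
(3,4): no bracket -> illegal
(4,0): flips 1 -> legal
(5,1): flips 1 -> legal
(5,2): no bracket -> illegal
B mobility = 2
-- W to move --
(0,2): no bracket -> illegal
(0,3): flips 1 -> legal
(0,5): flips 1 -> legal
(1,0): flips 1 -> legal
(1,1): flips 2 -> legal
(1,2): flips 1 -> legal
(2,0): flips 2 -> legal
(2,5): flips 1 -> legal
(3,0): flips 1 -> legal
(3,4): flips 1 -> legal
(3,5): no bracket -> illegal
(4,0): no bracket -> illegal
(4,4): flips 2 -> legal
(5,1): no bracket -> illegal
(5,2): flips 1 -> legal
(5,3): flips 2 -> legal
(5,4): flips 1 -> legal
W mobility = 13

Answer: B=2 W=13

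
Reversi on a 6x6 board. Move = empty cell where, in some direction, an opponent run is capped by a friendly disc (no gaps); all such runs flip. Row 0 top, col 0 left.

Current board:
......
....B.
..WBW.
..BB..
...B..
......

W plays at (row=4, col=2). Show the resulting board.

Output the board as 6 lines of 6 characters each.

Place W at (4,2); scan 8 dirs for brackets.
Dir NW: first cell '.' (not opp) -> no flip
Dir N: opp run (3,2) capped by W -> flip
Dir NE: opp run (3,3) capped by W -> flip
Dir W: first cell '.' (not opp) -> no flip
Dir E: opp run (4,3), next='.' -> no flip
Dir SW: first cell '.' (not opp) -> no flip
Dir S: first cell '.' (not opp) -> no flip
Dir SE: first cell '.' (not opp) -> no flip
All flips: (3,2) (3,3)

Answer: ......
....B.
..WBW.
..WW..
..WB..
......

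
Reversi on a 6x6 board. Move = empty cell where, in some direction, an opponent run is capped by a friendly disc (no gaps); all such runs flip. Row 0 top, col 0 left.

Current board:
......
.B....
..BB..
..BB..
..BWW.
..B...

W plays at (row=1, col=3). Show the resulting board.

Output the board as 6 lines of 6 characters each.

Answer: ......
.B.W..
..BW..
..BW..
..BWW.
..B...

Derivation:
Place W at (1,3); scan 8 dirs for brackets.
Dir NW: first cell '.' (not opp) -> no flip
Dir N: first cell '.' (not opp) -> no flip
Dir NE: first cell '.' (not opp) -> no flip
Dir W: first cell '.' (not opp) -> no flip
Dir E: first cell '.' (not opp) -> no flip
Dir SW: opp run (2,2), next='.' -> no flip
Dir S: opp run (2,3) (3,3) capped by W -> flip
Dir SE: first cell '.' (not opp) -> no flip
All flips: (2,3) (3,3)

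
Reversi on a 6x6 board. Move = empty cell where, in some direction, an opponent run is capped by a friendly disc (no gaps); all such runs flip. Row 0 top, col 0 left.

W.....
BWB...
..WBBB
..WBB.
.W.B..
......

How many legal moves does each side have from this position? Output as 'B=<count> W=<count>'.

Answer: B=4 W=7

Derivation:
-- B to move --
(0,1): no bracket -> illegal
(0,2): no bracket -> illegal
(1,3): no bracket -> illegal
(2,0): no bracket -> illegal
(2,1): flips 2 -> legal
(3,0): no bracket -> illegal
(3,1): flips 1 -> legal
(4,0): no bracket -> illegal
(4,2): flips 2 -> legal
(5,0): flips 2 -> legal
(5,1): no bracket -> illegal
(5,2): no bracket -> illegal
B mobility = 4
-- W to move --
(0,1): no bracket -> illegal
(0,2): flips 1 -> legal
(0,3): no bracket -> illegal
(1,3): flips 1 -> legal
(1,4): flips 1 -> legal
(1,5): no bracket -> illegal
(2,0): flips 1 -> legal
(2,1): no bracket -> illegal
(3,5): flips 2 -> legal
(4,2): no bracket -> illegal
(4,4): flips 1 -> legal
(4,5): no bracket -> illegal
(5,2): no bracket -> illegal
(5,3): no bracket -> illegal
(5,4): flips 1 -> legal
W mobility = 7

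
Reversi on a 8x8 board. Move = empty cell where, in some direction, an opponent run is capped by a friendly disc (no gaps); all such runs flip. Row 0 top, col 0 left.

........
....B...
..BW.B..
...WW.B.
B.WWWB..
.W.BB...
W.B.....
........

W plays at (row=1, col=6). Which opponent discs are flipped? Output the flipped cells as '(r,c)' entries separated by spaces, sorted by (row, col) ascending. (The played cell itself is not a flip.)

Answer: (2,5)

Derivation:
Dir NW: first cell '.' (not opp) -> no flip
Dir N: first cell '.' (not opp) -> no flip
Dir NE: first cell '.' (not opp) -> no flip
Dir W: first cell '.' (not opp) -> no flip
Dir E: first cell '.' (not opp) -> no flip
Dir SW: opp run (2,5) capped by W -> flip
Dir S: first cell '.' (not opp) -> no flip
Dir SE: first cell '.' (not opp) -> no flip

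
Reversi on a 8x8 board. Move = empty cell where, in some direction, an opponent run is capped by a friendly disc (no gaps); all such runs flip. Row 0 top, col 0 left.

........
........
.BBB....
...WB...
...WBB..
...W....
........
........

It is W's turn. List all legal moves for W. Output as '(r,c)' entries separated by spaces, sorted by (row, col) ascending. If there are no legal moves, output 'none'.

Answer: (1,1) (1,3) (2,5) (3,5) (4,6) (5,5)

Derivation:
(1,0): no bracket -> illegal
(1,1): flips 1 -> legal
(1,2): no bracket -> illegal
(1,3): flips 1 -> legal
(1,4): no bracket -> illegal
(2,0): no bracket -> illegal
(2,4): no bracket -> illegal
(2,5): flips 1 -> legal
(3,0): no bracket -> illegal
(3,1): no bracket -> illegal
(3,2): no bracket -> illegal
(3,5): flips 2 -> legal
(3,6): no bracket -> illegal
(4,6): flips 2 -> legal
(5,4): no bracket -> illegal
(5,5): flips 1 -> legal
(5,6): no bracket -> illegal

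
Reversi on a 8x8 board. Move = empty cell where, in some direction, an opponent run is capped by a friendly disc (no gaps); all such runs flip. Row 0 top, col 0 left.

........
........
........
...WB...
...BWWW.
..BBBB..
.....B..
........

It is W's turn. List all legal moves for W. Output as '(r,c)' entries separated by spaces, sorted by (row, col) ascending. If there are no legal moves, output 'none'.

Answer: (2,3) (2,4) (3,5) (4,2) (6,2) (6,3) (6,4) (6,6) (7,5)

Derivation:
(2,3): flips 1 -> legal
(2,4): flips 1 -> legal
(2,5): no bracket -> illegal
(3,2): no bracket -> illegal
(3,5): flips 1 -> legal
(4,1): no bracket -> illegal
(4,2): flips 1 -> legal
(5,1): no bracket -> illegal
(5,6): no bracket -> illegal
(6,1): no bracket -> illegal
(6,2): flips 1 -> legal
(6,3): flips 3 -> legal
(6,4): flips 2 -> legal
(6,6): flips 1 -> legal
(7,4): no bracket -> illegal
(7,5): flips 2 -> legal
(7,6): no bracket -> illegal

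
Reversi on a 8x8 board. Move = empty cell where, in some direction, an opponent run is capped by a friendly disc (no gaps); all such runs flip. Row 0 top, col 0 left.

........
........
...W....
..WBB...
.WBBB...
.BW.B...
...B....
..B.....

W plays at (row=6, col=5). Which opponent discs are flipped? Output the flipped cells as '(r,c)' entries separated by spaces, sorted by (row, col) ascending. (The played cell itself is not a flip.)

Answer: (4,3) (5,4)

Derivation:
Dir NW: opp run (5,4) (4,3) capped by W -> flip
Dir N: first cell '.' (not opp) -> no flip
Dir NE: first cell '.' (not opp) -> no flip
Dir W: first cell '.' (not opp) -> no flip
Dir E: first cell '.' (not opp) -> no flip
Dir SW: first cell '.' (not opp) -> no flip
Dir S: first cell '.' (not opp) -> no flip
Dir SE: first cell '.' (not opp) -> no flip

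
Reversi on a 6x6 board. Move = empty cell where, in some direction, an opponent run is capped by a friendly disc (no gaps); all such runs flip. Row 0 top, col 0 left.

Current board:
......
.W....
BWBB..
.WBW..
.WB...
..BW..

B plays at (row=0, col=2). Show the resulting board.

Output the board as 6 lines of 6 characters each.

Answer: ..B...
.B....
BWBB..
.WBW..
.WB...
..BW..

Derivation:
Place B at (0,2); scan 8 dirs for brackets.
Dir NW: edge -> no flip
Dir N: edge -> no flip
Dir NE: edge -> no flip
Dir W: first cell '.' (not opp) -> no flip
Dir E: first cell '.' (not opp) -> no flip
Dir SW: opp run (1,1) capped by B -> flip
Dir S: first cell '.' (not opp) -> no flip
Dir SE: first cell '.' (not opp) -> no flip
All flips: (1,1)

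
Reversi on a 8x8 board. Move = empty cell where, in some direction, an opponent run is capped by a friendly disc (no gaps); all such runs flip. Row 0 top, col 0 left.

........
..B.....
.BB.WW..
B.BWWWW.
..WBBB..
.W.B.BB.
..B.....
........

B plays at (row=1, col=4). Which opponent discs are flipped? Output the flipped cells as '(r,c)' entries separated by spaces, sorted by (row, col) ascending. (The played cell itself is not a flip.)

Answer: (2,4) (3,4)

Derivation:
Dir NW: first cell '.' (not opp) -> no flip
Dir N: first cell '.' (not opp) -> no flip
Dir NE: first cell '.' (not opp) -> no flip
Dir W: first cell '.' (not opp) -> no flip
Dir E: first cell '.' (not opp) -> no flip
Dir SW: first cell '.' (not opp) -> no flip
Dir S: opp run (2,4) (3,4) capped by B -> flip
Dir SE: opp run (2,5) (3,6), next='.' -> no flip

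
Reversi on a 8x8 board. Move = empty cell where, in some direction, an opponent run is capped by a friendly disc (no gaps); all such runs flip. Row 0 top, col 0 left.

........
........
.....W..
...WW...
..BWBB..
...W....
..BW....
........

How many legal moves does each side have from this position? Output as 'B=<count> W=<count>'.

-- B to move --
(1,4): no bracket -> illegal
(1,5): no bracket -> illegal
(1,6): no bracket -> illegal
(2,2): flips 1 -> legal
(2,3): flips 1 -> legal
(2,4): flips 2 -> legal
(2,6): no bracket -> illegal
(3,2): no bracket -> illegal
(3,5): no bracket -> illegal
(3,6): no bracket -> illegal
(5,2): no bracket -> illegal
(5,4): no bracket -> illegal
(6,4): flips 2 -> legal
(7,2): no bracket -> illegal
(7,3): no bracket -> illegal
(7,4): no bracket -> illegal
B mobility = 4
-- W to move --
(3,1): flips 1 -> legal
(3,2): no bracket -> illegal
(3,5): flips 1 -> legal
(3,6): no bracket -> illegal
(4,1): flips 1 -> legal
(4,6): flips 2 -> legal
(5,1): flips 1 -> legal
(5,2): no bracket -> illegal
(5,4): flips 1 -> legal
(5,5): flips 1 -> legal
(5,6): flips 1 -> legal
(6,1): flips 1 -> legal
(7,1): flips 1 -> legal
(7,2): no bracket -> illegal
(7,3): no bracket -> illegal
W mobility = 10

Answer: B=4 W=10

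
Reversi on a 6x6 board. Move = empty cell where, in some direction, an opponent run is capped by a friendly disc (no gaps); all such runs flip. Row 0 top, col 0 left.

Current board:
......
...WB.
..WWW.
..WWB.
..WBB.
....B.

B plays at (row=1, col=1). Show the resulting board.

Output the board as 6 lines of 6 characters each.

Answer: ......
.B.WB.
..BWW.
..WBB.
..WBB.
....B.

Derivation:
Place B at (1,1); scan 8 dirs for brackets.
Dir NW: first cell '.' (not opp) -> no flip
Dir N: first cell '.' (not opp) -> no flip
Dir NE: first cell '.' (not opp) -> no flip
Dir W: first cell '.' (not opp) -> no flip
Dir E: first cell '.' (not opp) -> no flip
Dir SW: first cell '.' (not opp) -> no flip
Dir S: first cell '.' (not opp) -> no flip
Dir SE: opp run (2,2) (3,3) capped by B -> flip
All flips: (2,2) (3,3)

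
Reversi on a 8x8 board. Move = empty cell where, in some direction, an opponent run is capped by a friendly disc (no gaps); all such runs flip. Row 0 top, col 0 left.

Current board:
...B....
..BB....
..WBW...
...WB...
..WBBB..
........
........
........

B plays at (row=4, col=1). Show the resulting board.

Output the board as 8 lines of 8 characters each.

Answer: ...B....
..BB....
..WBW...
...WB...
.BBBBB..
........
........
........

Derivation:
Place B at (4,1); scan 8 dirs for brackets.
Dir NW: first cell '.' (not opp) -> no flip
Dir N: first cell '.' (not opp) -> no flip
Dir NE: first cell '.' (not opp) -> no flip
Dir W: first cell '.' (not opp) -> no flip
Dir E: opp run (4,2) capped by B -> flip
Dir SW: first cell '.' (not opp) -> no flip
Dir S: first cell '.' (not opp) -> no flip
Dir SE: first cell '.' (not opp) -> no flip
All flips: (4,2)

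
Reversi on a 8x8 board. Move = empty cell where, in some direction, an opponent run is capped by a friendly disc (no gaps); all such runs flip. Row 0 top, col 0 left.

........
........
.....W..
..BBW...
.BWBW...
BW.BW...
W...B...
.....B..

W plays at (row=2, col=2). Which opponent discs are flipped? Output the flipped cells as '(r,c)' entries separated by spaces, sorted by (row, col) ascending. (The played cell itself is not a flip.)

Dir NW: first cell '.' (not opp) -> no flip
Dir N: first cell '.' (not opp) -> no flip
Dir NE: first cell '.' (not opp) -> no flip
Dir W: first cell '.' (not opp) -> no flip
Dir E: first cell '.' (not opp) -> no flip
Dir SW: first cell '.' (not opp) -> no flip
Dir S: opp run (3,2) capped by W -> flip
Dir SE: opp run (3,3) capped by W -> flip

Answer: (3,2) (3,3)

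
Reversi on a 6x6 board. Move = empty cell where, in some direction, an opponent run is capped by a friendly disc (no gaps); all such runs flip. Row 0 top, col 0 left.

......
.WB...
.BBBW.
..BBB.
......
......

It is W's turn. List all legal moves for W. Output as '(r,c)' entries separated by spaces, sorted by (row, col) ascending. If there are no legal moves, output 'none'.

Answer: (1,3) (2,0) (3,1) (4,2) (4,4)

Derivation:
(0,1): no bracket -> illegal
(0,2): no bracket -> illegal
(0,3): no bracket -> illegal
(1,0): no bracket -> illegal
(1,3): flips 1 -> legal
(1,4): no bracket -> illegal
(2,0): flips 3 -> legal
(2,5): no bracket -> illegal
(3,0): no bracket -> illegal
(3,1): flips 1 -> legal
(3,5): no bracket -> illegal
(4,1): no bracket -> illegal
(4,2): flips 1 -> legal
(4,3): no bracket -> illegal
(4,4): flips 3 -> legal
(4,5): no bracket -> illegal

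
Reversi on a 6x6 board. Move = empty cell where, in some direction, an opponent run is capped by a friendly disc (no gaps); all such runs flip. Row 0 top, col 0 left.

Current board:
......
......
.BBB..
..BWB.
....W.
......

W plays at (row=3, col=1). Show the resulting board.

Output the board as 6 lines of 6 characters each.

Place W at (3,1); scan 8 dirs for brackets.
Dir NW: first cell '.' (not opp) -> no flip
Dir N: opp run (2,1), next='.' -> no flip
Dir NE: opp run (2,2), next='.' -> no flip
Dir W: first cell '.' (not opp) -> no flip
Dir E: opp run (3,2) capped by W -> flip
Dir SW: first cell '.' (not opp) -> no flip
Dir S: first cell '.' (not opp) -> no flip
Dir SE: first cell '.' (not opp) -> no flip
All flips: (3,2)

Answer: ......
......
.BBB..
.WWWB.
....W.
......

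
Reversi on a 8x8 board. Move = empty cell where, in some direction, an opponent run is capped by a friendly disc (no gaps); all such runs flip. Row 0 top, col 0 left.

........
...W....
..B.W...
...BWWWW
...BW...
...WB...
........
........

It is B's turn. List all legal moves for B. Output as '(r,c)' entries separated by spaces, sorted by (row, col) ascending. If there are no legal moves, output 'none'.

(0,2): no bracket -> illegal
(0,3): no bracket -> illegal
(0,4): flips 1 -> legal
(1,2): no bracket -> illegal
(1,4): flips 3 -> legal
(1,5): flips 1 -> legal
(2,3): no bracket -> illegal
(2,5): flips 1 -> legal
(2,6): no bracket -> illegal
(2,7): no bracket -> illegal
(4,2): no bracket -> illegal
(4,5): flips 1 -> legal
(4,6): no bracket -> illegal
(4,7): no bracket -> illegal
(5,2): flips 1 -> legal
(5,5): flips 1 -> legal
(6,2): no bracket -> illegal
(6,3): flips 1 -> legal
(6,4): no bracket -> illegal

Answer: (0,4) (1,4) (1,5) (2,5) (4,5) (5,2) (5,5) (6,3)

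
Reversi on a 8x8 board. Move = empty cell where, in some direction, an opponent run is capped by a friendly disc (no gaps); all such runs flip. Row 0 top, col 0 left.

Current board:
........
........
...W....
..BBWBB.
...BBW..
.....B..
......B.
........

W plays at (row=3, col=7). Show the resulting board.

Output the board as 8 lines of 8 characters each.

Answer: ........
........
...W....
..BBWWWW
...BBW..
.....B..
......B.
........

Derivation:
Place W at (3,7); scan 8 dirs for brackets.
Dir NW: first cell '.' (not opp) -> no flip
Dir N: first cell '.' (not opp) -> no flip
Dir NE: edge -> no flip
Dir W: opp run (3,6) (3,5) capped by W -> flip
Dir E: edge -> no flip
Dir SW: first cell '.' (not opp) -> no flip
Dir S: first cell '.' (not opp) -> no flip
Dir SE: edge -> no flip
All flips: (3,5) (3,6)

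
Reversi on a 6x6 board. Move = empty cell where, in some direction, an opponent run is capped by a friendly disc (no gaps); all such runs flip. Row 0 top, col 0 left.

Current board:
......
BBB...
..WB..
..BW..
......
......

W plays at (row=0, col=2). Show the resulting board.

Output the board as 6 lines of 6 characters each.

Answer: ..W...
BBW...
..WB..
..BW..
......
......

Derivation:
Place W at (0,2); scan 8 dirs for brackets.
Dir NW: edge -> no flip
Dir N: edge -> no flip
Dir NE: edge -> no flip
Dir W: first cell '.' (not opp) -> no flip
Dir E: first cell '.' (not opp) -> no flip
Dir SW: opp run (1,1), next='.' -> no flip
Dir S: opp run (1,2) capped by W -> flip
Dir SE: first cell '.' (not opp) -> no flip
All flips: (1,2)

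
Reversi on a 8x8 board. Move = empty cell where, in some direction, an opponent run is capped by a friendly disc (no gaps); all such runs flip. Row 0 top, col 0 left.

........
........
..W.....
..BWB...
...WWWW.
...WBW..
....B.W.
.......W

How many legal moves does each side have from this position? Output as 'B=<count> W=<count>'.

Answer: B=6 W=12

Derivation:
-- B to move --
(1,1): no bracket -> illegal
(1,2): flips 1 -> legal
(1,3): no bracket -> illegal
(2,1): no bracket -> illegal
(2,3): no bracket -> illegal
(2,4): no bracket -> illegal
(3,1): no bracket -> illegal
(3,5): no bracket -> illegal
(3,6): flips 1 -> legal
(3,7): flips 2 -> legal
(4,2): flips 1 -> legal
(4,7): no bracket -> illegal
(5,2): flips 2 -> legal
(5,6): flips 2 -> legal
(5,7): no bracket -> illegal
(6,2): no bracket -> illegal
(6,3): no bracket -> illegal
(6,5): no bracket -> illegal
(6,7): no bracket -> illegal
(7,5): no bracket -> illegal
(7,6): no bracket -> illegal
B mobility = 6
-- W to move --
(2,1): flips 1 -> legal
(2,3): flips 1 -> legal
(2,4): flips 1 -> legal
(2,5): flips 1 -> legal
(3,1): flips 1 -> legal
(3,5): flips 1 -> legal
(4,1): no bracket -> illegal
(4,2): flips 1 -> legal
(6,3): flips 1 -> legal
(6,5): flips 1 -> legal
(7,3): flips 1 -> legal
(7,4): flips 2 -> legal
(7,5): flips 1 -> legal
W mobility = 12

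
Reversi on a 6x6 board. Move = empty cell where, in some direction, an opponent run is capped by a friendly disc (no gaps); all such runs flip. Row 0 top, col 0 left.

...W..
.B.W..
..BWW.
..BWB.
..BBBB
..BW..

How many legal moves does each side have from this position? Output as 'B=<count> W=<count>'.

Answer: B=6 W=8

Derivation:
-- B to move --
(0,2): no bracket -> illegal
(0,4): flips 1 -> legal
(1,2): flips 1 -> legal
(1,4): flips 2 -> legal
(1,5): flips 2 -> legal
(2,5): flips 2 -> legal
(3,5): no bracket -> illegal
(5,4): flips 1 -> legal
B mobility = 6
-- W to move --
(0,0): flips 2 -> legal
(0,1): no bracket -> illegal
(0,2): no bracket -> illegal
(1,0): no bracket -> illegal
(1,2): no bracket -> illegal
(2,0): no bracket -> illegal
(2,1): flips 1 -> legal
(2,5): no bracket -> illegal
(3,1): flips 3 -> legal
(3,5): flips 2 -> legal
(4,1): flips 1 -> legal
(5,1): flips 2 -> legal
(5,4): flips 2 -> legal
(5,5): flips 1 -> legal
W mobility = 8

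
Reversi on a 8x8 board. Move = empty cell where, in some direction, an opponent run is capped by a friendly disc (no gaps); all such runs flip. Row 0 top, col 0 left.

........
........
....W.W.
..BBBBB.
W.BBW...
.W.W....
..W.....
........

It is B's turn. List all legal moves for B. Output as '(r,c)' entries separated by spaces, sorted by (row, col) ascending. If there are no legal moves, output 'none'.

Answer: (1,3) (1,4) (1,5) (1,6) (1,7) (4,5) (5,4) (5,5) (6,0) (6,3) (6,4) (7,1)

Derivation:
(1,3): flips 1 -> legal
(1,4): flips 1 -> legal
(1,5): flips 1 -> legal
(1,6): flips 1 -> legal
(1,7): flips 1 -> legal
(2,3): no bracket -> illegal
(2,5): no bracket -> illegal
(2,7): no bracket -> illegal
(3,0): no bracket -> illegal
(3,1): no bracket -> illegal
(3,7): no bracket -> illegal
(4,1): no bracket -> illegal
(4,5): flips 1 -> legal
(5,0): no bracket -> illegal
(5,2): no bracket -> illegal
(5,4): flips 1 -> legal
(5,5): flips 1 -> legal
(6,0): flips 1 -> legal
(6,1): no bracket -> illegal
(6,3): flips 1 -> legal
(6,4): flips 1 -> legal
(7,1): flips 3 -> legal
(7,2): no bracket -> illegal
(7,3): no bracket -> illegal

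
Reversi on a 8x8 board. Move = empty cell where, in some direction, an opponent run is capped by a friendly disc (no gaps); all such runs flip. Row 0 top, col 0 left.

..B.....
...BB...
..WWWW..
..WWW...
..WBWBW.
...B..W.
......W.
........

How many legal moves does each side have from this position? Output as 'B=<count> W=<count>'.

-- B to move --
(1,1): no bracket -> illegal
(1,2): flips 2 -> legal
(1,5): no bracket -> illegal
(1,6): flips 2 -> legal
(2,1): flips 1 -> legal
(2,6): no bracket -> illegal
(3,1): flips 2 -> legal
(3,5): flips 2 -> legal
(3,6): flips 1 -> legal
(3,7): no bracket -> illegal
(4,1): flips 3 -> legal
(4,7): flips 1 -> legal
(5,1): no bracket -> illegal
(5,2): no bracket -> illegal
(5,4): flips 3 -> legal
(5,5): no bracket -> illegal
(5,7): no bracket -> illegal
(6,5): no bracket -> illegal
(6,7): flips 1 -> legal
(7,5): no bracket -> illegal
(7,6): no bracket -> illegal
(7,7): no bracket -> illegal
B mobility = 10
-- W to move --
(0,1): no bracket -> illegal
(0,3): flips 2 -> legal
(0,4): flips 2 -> legal
(0,5): flips 1 -> legal
(1,1): no bracket -> illegal
(1,2): no bracket -> illegal
(1,5): no bracket -> illegal
(3,5): no bracket -> illegal
(3,6): no bracket -> illegal
(5,2): flips 1 -> legal
(5,4): flips 1 -> legal
(5,5): no bracket -> illegal
(6,2): flips 1 -> legal
(6,3): flips 2 -> legal
(6,4): flips 1 -> legal
W mobility = 8

Answer: B=10 W=8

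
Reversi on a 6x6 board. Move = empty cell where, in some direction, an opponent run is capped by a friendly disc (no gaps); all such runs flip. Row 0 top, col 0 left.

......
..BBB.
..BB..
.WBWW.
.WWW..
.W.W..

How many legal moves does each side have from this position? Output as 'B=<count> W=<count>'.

-- B to move --
(2,0): no bracket -> illegal
(2,1): no bracket -> illegal
(2,4): no bracket -> illegal
(2,5): no bracket -> illegal
(3,0): flips 1 -> legal
(3,5): flips 2 -> legal
(4,0): flips 1 -> legal
(4,4): flips 1 -> legal
(4,5): flips 1 -> legal
(5,0): flips 1 -> legal
(5,2): flips 1 -> legal
(5,4): flips 1 -> legal
B mobility = 8
-- W to move --
(0,1): flips 2 -> legal
(0,2): flips 3 -> legal
(0,3): flips 2 -> legal
(0,4): flips 2 -> legal
(0,5): flips 3 -> legal
(1,1): flips 1 -> legal
(1,5): no bracket -> illegal
(2,1): flips 1 -> legal
(2,4): no bracket -> illegal
(2,5): no bracket -> illegal
W mobility = 7

Answer: B=8 W=7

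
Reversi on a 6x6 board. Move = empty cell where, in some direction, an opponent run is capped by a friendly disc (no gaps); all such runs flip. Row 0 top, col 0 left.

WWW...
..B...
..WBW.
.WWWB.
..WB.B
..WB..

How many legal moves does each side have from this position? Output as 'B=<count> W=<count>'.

Answer: B=7 W=6

Derivation:
-- B to move --
(0,3): no bracket -> illegal
(1,0): no bracket -> illegal
(1,1): no bracket -> illegal
(1,3): no bracket -> illegal
(1,4): flips 1 -> legal
(1,5): no bracket -> illegal
(2,0): flips 2 -> legal
(2,1): flips 2 -> legal
(2,5): flips 1 -> legal
(3,0): flips 3 -> legal
(3,5): no bracket -> illegal
(4,0): no bracket -> illegal
(4,1): flips 2 -> legal
(4,4): no bracket -> illegal
(5,1): flips 1 -> legal
B mobility = 7
-- W to move --
(0,3): no bracket -> illegal
(1,1): no bracket -> illegal
(1,3): flips 1 -> legal
(1,4): flips 1 -> legal
(2,1): no bracket -> illegal
(2,5): flips 2 -> legal
(3,5): flips 1 -> legal
(4,4): flips 2 -> legal
(5,4): flips 2 -> legal
(5,5): no bracket -> illegal
W mobility = 6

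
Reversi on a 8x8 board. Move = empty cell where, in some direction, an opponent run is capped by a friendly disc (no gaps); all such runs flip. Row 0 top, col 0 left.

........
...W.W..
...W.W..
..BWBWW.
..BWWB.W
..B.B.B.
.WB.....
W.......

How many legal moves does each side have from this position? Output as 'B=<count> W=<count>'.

-- B to move --
(0,2): no bracket -> illegal
(0,3): no bracket -> illegal
(0,4): no bracket -> illegal
(0,5): flips 3 -> legal
(0,6): no bracket -> illegal
(1,2): flips 1 -> legal
(1,4): flips 1 -> legal
(1,6): flips 1 -> legal
(2,2): no bracket -> illegal
(2,4): flips 1 -> legal
(2,6): no bracket -> illegal
(2,7): flips 1 -> legal
(3,7): flips 2 -> legal
(4,6): no bracket -> illegal
(5,0): no bracket -> illegal
(5,1): no bracket -> illegal
(5,3): no bracket -> illegal
(5,5): no bracket -> illegal
(5,7): no bracket -> illegal
(6,0): flips 1 -> legal
(7,1): no bracket -> illegal
(7,2): no bracket -> illegal
B mobility = 8
-- W to move --
(2,1): flips 1 -> legal
(2,2): no bracket -> illegal
(2,4): flips 1 -> legal
(3,1): flips 1 -> legal
(4,1): flips 2 -> legal
(4,6): flips 1 -> legal
(5,1): flips 1 -> legal
(5,3): no bracket -> illegal
(5,5): flips 1 -> legal
(5,7): no bracket -> illegal
(6,3): flips 3 -> legal
(6,4): flips 1 -> legal
(6,5): flips 2 -> legal
(6,6): no bracket -> illegal
(6,7): flips 3 -> legal
(7,1): no bracket -> illegal
(7,2): no bracket -> illegal
(7,3): no bracket -> illegal
W mobility = 11

Answer: B=8 W=11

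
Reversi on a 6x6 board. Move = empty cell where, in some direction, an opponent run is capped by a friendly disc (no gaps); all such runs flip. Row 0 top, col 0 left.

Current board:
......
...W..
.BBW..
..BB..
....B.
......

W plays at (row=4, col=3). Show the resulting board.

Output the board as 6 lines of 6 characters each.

Answer: ......
...W..
.BBW..
..BW..
...WB.
......

Derivation:
Place W at (4,3); scan 8 dirs for brackets.
Dir NW: opp run (3,2) (2,1), next='.' -> no flip
Dir N: opp run (3,3) capped by W -> flip
Dir NE: first cell '.' (not opp) -> no flip
Dir W: first cell '.' (not opp) -> no flip
Dir E: opp run (4,4), next='.' -> no flip
Dir SW: first cell '.' (not opp) -> no flip
Dir S: first cell '.' (not opp) -> no flip
Dir SE: first cell '.' (not opp) -> no flip
All flips: (3,3)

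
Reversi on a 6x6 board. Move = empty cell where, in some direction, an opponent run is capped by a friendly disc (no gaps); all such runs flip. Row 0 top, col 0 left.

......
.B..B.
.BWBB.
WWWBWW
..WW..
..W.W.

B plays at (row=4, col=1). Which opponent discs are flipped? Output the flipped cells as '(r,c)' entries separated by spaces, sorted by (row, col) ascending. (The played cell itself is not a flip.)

Answer: (3,1) (3,2)

Derivation:
Dir NW: opp run (3,0), next=edge -> no flip
Dir N: opp run (3,1) capped by B -> flip
Dir NE: opp run (3,2) capped by B -> flip
Dir W: first cell '.' (not opp) -> no flip
Dir E: opp run (4,2) (4,3), next='.' -> no flip
Dir SW: first cell '.' (not opp) -> no flip
Dir S: first cell '.' (not opp) -> no flip
Dir SE: opp run (5,2), next=edge -> no flip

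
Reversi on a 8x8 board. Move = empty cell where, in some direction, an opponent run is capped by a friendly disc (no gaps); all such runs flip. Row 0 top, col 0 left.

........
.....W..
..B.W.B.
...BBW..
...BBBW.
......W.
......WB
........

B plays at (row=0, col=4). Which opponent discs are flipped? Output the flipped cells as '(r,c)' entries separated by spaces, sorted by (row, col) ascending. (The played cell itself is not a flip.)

Answer: (1,5)

Derivation:
Dir NW: edge -> no flip
Dir N: edge -> no flip
Dir NE: edge -> no flip
Dir W: first cell '.' (not opp) -> no flip
Dir E: first cell '.' (not opp) -> no flip
Dir SW: first cell '.' (not opp) -> no flip
Dir S: first cell '.' (not opp) -> no flip
Dir SE: opp run (1,5) capped by B -> flip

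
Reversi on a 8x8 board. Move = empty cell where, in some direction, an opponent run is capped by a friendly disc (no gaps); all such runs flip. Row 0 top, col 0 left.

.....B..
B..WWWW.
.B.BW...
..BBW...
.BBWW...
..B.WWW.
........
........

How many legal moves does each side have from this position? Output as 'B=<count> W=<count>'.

-- B to move --
(0,2): no bracket -> illegal
(0,3): flips 1 -> legal
(0,4): no bracket -> illegal
(0,6): flips 2 -> legal
(0,7): no bracket -> illegal
(1,2): no bracket -> illegal
(1,7): no bracket -> illegal
(2,2): no bracket -> illegal
(2,5): flips 4 -> legal
(2,6): no bracket -> illegal
(2,7): flips 1 -> legal
(3,5): flips 1 -> legal
(4,5): flips 3 -> legal
(4,6): no bracket -> illegal
(4,7): no bracket -> illegal
(5,3): flips 1 -> legal
(5,7): no bracket -> illegal
(6,3): no bracket -> illegal
(6,4): no bracket -> illegal
(6,5): flips 2 -> legal
(6,6): flips 2 -> legal
(6,7): no bracket -> illegal
B mobility = 9
-- W to move --
(0,0): no bracket -> illegal
(0,1): no bracket -> illegal
(0,4): no bracket -> illegal
(0,6): no bracket -> illegal
(1,1): no bracket -> illegal
(1,2): flips 1 -> legal
(2,0): no bracket -> illegal
(2,2): flips 2 -> legal
(3,0): no bracket -> illegal
(3,1): flips 2 -> legal
(4,0): flips 2 -> legal
(5,0): flips 3 -> legal
(5,1): flips 2 -> legal
(5,3): no bracket -> illegal
(6,1): flips 1 -> legal
(6,2): no bracket -> illegal
(6,3): no bracket -> illegal
W mobility = 7

Answer: B=9 W=7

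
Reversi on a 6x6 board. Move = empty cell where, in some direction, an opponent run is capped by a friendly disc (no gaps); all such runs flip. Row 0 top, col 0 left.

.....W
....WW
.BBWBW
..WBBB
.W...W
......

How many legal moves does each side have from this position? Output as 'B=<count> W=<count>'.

-- B to move --
(0,3): no bracket -> illegal
(0,4): flips 1 -> legal
(1,2): flips 1 -> legal
(1,3): flips 1 -> legal
(3,0): no bracket -> illegal
(3,1): flips 1 -> legal
(4,0): no bracket -> illegal
(4,2): flips 1 -> legal
(4,3): flips 1 -> legal
(4,4): no bracket -> illegal
(5,0): no bracket -> illegal
(5,1): no bracket -> illegal
(5,2): no bracket -> illegal
(5,4): no bracket -> illegal
(5,5): flips 1 -> legal
B mobility = 7
-- W to move --
(1,0): flips 1 -> legal
(1,1): no bracket -> illegal
(1,2): flips 1 -> legal
(1,3): no bracket -> illegal
(2,0): flips 2 -> legal
(3,0): no bracket -> illegal
(3,1): no bracket -> illegal
(4,2): flips 2 -> legal
(4,3): flips 2 -> legal
(4,4): flips 2 -> legal
W mobility = 6

Answer: B=7 W=6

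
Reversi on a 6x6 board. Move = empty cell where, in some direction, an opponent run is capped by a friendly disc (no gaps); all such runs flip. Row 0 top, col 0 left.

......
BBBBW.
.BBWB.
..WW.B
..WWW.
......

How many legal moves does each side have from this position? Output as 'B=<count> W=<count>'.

-- B to move --
(0,3): no bracket -> illegal
(0,4): flips 1 -> legal
(0,5): no bracket -> illegal
(1,5): flips 1 -> legal
(2,5): no bracket -> illegal
(3,1): no bracket -> illegal
(3,4): flips 1 -> legal
(4,1): no bracket -> illegal
(4,5): no bracket -> illegal
(5,1): flips 2 -> legal
(5,2): flips 2 -> legal
(5,3): flips 4 -> legal
(5,4): flips 2 -> legal
(5,5): flips 2 -> legal
B mobility = 8
-- W to move --
(0,0): flips 2 -> legal
(0,1): flips 1 -> legal
(0,2): flips 2 -> legal
(0,3): flips 1 -> legal
(0,4): no bracket -> illegal
(1,5): flips 1 -> legal
(2,0): flips 2 -> legal
(2,5): flips 1 -> legal
(3,0): no bracket -> illegal
(3,1): no bracket -> illegal
(3,4): flips 1 -> legal
(4,5): no bracket -> illegal
W mobility = 8

Answer: B=8 W=8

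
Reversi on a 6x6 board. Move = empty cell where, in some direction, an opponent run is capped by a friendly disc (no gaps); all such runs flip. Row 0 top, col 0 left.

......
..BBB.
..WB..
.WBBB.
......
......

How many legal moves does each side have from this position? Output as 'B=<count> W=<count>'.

-- B to move --
(1,1): flips 1 -> legal
(2,0): no bracket -> illegal
(2,1): flips 1 -> legal
(3,0): flips 1 -> legal
(4,0): flips 2 -> legal
(4,1): no bracket -> illegal
(4,2): no bracket -> illegal
B mobility = 4
-- W to move --
(0,1): no bracket -> illegal
(0,2): flips 1 -> legal
(0,3): no bracket -> illegal
(0,4): flips 1 -> legal
(0,5): no bracket -> illegal
(1,1): no bracket -> illegal
(1,5): no bracket -> illegal
(2,1): no bracket -> illegal
(2,4): flips 1 -> legal
(2,5): no bracket -> illegal
(3,5): flips 3 -> legal
(4,1): no bracket -> illegal
(4,2): flips 1 -> legal
(4,3): no bracket -> illegal
(4,4): flips 1 -> legal
(4,5): no bracket -> illegal
W mobility = 6

Answer: B=4 W=6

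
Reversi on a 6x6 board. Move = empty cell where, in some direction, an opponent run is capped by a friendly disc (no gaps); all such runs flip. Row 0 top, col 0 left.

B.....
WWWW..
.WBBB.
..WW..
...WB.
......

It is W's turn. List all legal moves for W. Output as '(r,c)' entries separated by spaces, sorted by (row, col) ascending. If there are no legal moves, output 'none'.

Answer: (1,4) (1,5) (2,5) (3,1) (3,4) (3,5) (4,5) (5,5)

Derivation:
(0,1): no bracket -> illegal
(1,4): flips 1 -> legal
(1,5): flips 1 -> legal
(2,5): flips 3 -> legal
(3,1): flips 1 -> legal
(3,4): flips 1 -> legal
(3,5): flips 1 -> legal
(4,5): flips 1 -> legal
(5,3): no bracket -> illegal
(5,4): no bracket -> illegal
(5,5): flips 1 -> legal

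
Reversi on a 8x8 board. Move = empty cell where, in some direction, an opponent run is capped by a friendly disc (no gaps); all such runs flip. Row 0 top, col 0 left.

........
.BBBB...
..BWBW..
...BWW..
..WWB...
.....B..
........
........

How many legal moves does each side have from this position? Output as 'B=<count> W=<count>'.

-- B to move --
(1,5): no bracket -> illegal
(1,6): no bracket -> illegal
(2,6): flips 2 -> legal
(3,1): no bracket -> illegal
(3,2): flips 1 -> legal
(3,6): flips 3 -> legal
(4,1): flips 2 -> legal
(4,5): flips 2 -> legal
(4,6): flips 1 -> legal
(5,1): flips 1 -> legal
(5,2): no bracket -> illegal
(5,3): flips 1 -> legal
(5,4): no bracket -> illegal
B mobility = 8
-- W to move --
(0,0): no bracket -> illegal
(0,1): flips 1 -> legal
(0,2): flips 2 -> legal
(0,3): flips 2 -> legal
(0,4): flips 2 -> legal
(0,5): flips 1 -> legal
(1,0): no bracket -> illegal
(1,5): flips 2 -> legal
(2,0): no bracket -> illegal
(2,1): flips 1 -> legal
(3,1): no bracket -> illegal
(3,2): flips 1 -> legal
(4,5): flips 1 -> legal
(4,6): no bracket -> illegal
(5,3): flips 1 -> legal
(5,4): flips 1 -> legal
(5,6): no bracket -> illegal
(6,4): no bracket -> illegal
(6,5): no bracket -> illegal
(6,6): no bracket -> illegal
W mobility = 11

Answer: B=8 W=11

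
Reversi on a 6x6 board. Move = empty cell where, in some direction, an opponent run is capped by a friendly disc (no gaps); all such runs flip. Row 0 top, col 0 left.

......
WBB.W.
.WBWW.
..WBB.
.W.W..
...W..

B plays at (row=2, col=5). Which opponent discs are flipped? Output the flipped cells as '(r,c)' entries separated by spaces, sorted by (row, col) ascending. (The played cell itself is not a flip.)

Dir NW: opp run (1,4), next='.' -> no flip
Dir N: first cell '.' (not opp) -> no flip
Dir NE: edge -> no flip
Dir W: opp run (2,4) (2,3) capped by B -> flip
Dir E: edge -> no flip
Dir SW: first cell 'B' (not opp) -> no flip
Dir S: first cell '.' (not opp) -> no flip
Dir SE: edge -> no flip

Answer: (2,3) (2,4)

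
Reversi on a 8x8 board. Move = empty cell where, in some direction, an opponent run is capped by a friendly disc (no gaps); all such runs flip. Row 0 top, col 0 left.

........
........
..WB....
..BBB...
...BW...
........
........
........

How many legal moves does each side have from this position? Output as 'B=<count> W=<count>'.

-- B to move --
(1,1): flips 1 -> legal
(1,2): flips 1 -> legal
(1,3): no bracket -> illegal
(2,1): flips 1 -> legal
(3,1): no bracket -> illegal
(3,5): no bracket -> illegal
(4,5): flips 1 -> legal
(5,3): no bracket -> illegal
(5,4): flips 1 -> legal
(5,5): flips 1 -> legal
B mobility = 6
-- W to move --
(1,2): no bracket -> illegal
(1,3): no bracket -> illegal
(1,4): no bracket -> illegal
(2,1): no bracket -> illegal
(2,4): flips 2 -> legal
(2,5): no bracket -> illegal
(3,1): no bracket -> illegal
(3,5): no bracket -> illegal
(4,1): no bracket -> illegal
(4,2): flips 2 -> legal
(4,5): no bracket -> illegal
(5,2): no bracket -> illegal
(5,3): no bracket -> illegal
(5,4): no bracket -> illegal
W mobility = 2

Answer: B=6 W=2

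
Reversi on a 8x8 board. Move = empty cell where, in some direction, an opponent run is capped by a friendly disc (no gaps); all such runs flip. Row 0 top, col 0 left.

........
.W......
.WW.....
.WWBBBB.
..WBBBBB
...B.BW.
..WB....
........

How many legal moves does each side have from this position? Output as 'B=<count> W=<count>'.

-- B to move --
(0,0): flips 2 -> legal
(0,1): no bracket -> illegal
(0,2): no bracket -> illegal
(1,0): flips 2 -> legal
(1,2): no bracket -> illegal
(1,3): no bracket -> illegal
(2,0): flips 2 -> legal
(2,3): no bracket -> illegal
(3,0): flips 2 -> legal
(4,0): no bracket -> illegal
(4,1): flips 1 -> legal
(5,1): flips 1 -> legal
(5,2): no bracket -> illegal
(5,7): flips 1 -> legal
(6,1): flips 1 -> legal
(6,5): flips 1 -> legal
(6,6): flips 1 -> legal
(6,7): flips 1 -> legal
(7,1): flips 1 -> legal
(7,2): no bracket -> illegal
(7,3): no bracket -> illegal
B mobility = 12
-- W to move --
(2,3): flips 2 -> legal
(2,4): flips 1 -> legal
(2,5): no bracket -> illegal
(2,6): flips 5 -> legal
(2,7): no bracket -> illegal
(3,7): flips 4 -> legal
(5,2): no bracket -> illegal
(5,4): flips 2 -> legal
(5,7): no bracket -> illegal
(6,4): flips 2 -> legal
(6,5): no bracket -> illegal
(6,6): flips 3 -> legal
(7,2): no bracket -> illegal
(7,3): no bracket -> illegal
(7,4): no bracket -> illegal
W mobility = 7

Answer: B=12 W=7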